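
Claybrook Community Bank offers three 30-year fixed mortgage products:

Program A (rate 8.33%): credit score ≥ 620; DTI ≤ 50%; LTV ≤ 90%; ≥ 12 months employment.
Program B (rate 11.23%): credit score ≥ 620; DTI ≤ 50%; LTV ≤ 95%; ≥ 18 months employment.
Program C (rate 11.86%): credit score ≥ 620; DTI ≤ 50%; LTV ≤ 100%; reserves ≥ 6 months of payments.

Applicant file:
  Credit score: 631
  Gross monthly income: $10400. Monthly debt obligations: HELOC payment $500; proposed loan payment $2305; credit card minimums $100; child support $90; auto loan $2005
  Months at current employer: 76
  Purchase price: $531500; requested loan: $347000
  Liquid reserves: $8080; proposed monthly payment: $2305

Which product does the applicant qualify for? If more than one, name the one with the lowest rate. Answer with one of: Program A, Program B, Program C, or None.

Program A

Total debts = (500 + 2,305 + 100 + 90 + 2,005) = 5,000; DTI = 5,000/10,400 = 48.1%.
LTV = 347,000/531,500 = 65.3%.
Reserves = 8,080/2,305 = 3.5 months.
Program A: score 631 ≥ 620; DTI 48.1% ≤ 50%; LTV 65.3% ≤ 90%; employment 76 ≥ 12 mo → qualifies.
Program B: score 631 ≥ 620; DTI 48.1% ≤ 50%; LTV 65.3% ≤ 95%; employment 76 ≥ 18 mo → qualifies.
Program C: score 631 ≥ 620; DTI 48.1% ≤ 50%; LTV 65.3% ≤ 100%; reserves 3.5 < 6 mo → does not qualify.
Qualifying: Program A, Program B. Lowest rate is 8.33% → Program A.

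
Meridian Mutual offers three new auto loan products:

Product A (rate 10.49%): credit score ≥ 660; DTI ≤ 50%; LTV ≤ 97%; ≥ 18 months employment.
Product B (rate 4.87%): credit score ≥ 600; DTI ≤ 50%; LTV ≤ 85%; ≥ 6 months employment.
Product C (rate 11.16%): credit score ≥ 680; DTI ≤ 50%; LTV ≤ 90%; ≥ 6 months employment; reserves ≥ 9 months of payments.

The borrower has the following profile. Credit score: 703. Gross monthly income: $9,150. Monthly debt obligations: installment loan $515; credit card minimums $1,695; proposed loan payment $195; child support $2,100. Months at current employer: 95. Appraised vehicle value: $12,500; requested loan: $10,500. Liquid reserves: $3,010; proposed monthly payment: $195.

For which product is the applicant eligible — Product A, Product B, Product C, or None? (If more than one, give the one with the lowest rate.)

Product B

Total debts = (515 + 1,695 + 195 + 2,100) = 4,505; DTI = 4,505/9,150 = 49.2%.
LTV = 10,500/12,500 = 84%.
Reserves = 3,010/195 = 15.4 months.
Product A: score 703 ≥ 660; DTI 49.2% ≤ 50%; LTV 84% ≤ 97%; employment 95 ≥ 18 mo → qualifies.
Product B: score 703 ≥ 600; DTI 49.2% ≤ 50%; LTV 84% ≤ 85%; employment 95 ≥ 6 mo → qualifies.
Product C: score 703 ≥ 680; DTI 49.2% ≤ 50%; LTV 84% ≤ 90%; employment 95 ≥ 6 mo; reserves 15.4 ≥ 9 mo → qualifies.
Qualifying: Product A, Product B, Product C. Lowest rate is 4.87% → Product B.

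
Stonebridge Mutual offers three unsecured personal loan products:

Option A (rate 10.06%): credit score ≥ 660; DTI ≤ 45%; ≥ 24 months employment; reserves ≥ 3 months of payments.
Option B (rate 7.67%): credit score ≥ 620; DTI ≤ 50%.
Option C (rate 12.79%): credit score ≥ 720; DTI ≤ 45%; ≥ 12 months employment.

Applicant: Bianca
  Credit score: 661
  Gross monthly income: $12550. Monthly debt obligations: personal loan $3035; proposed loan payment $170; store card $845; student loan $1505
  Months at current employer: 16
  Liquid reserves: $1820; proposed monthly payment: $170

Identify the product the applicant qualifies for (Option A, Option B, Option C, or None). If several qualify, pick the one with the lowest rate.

Option B

Total debts = (3,035 + 170 + 845 + 1,505) = 5,555; DTI = 5,555/12,550 = 44.3%.
Reserves = 1,820/170 = 10.7 months.
Option A: score 661 ≥ 660; DTI 44.3% ≤ 45%; employment 16 < 24 mo; reserves 10.7 ≥ 3 mo → does not qualify.
Option B: score 661 ≥ 620; DTI 44.3% ≤ 50% → qualifies.
Option C: score 661 < 720; DTI 44.3% ≤ 45%; employment 16 ≥ 12 mo → does not qualify.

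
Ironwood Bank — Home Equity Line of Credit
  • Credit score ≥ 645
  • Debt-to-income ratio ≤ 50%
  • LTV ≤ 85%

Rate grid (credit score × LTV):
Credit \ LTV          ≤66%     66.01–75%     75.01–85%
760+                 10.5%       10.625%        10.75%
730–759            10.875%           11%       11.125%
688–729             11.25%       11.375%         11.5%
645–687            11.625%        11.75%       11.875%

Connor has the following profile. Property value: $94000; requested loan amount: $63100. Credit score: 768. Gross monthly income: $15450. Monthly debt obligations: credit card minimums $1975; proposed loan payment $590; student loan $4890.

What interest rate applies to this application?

Credit score 768 ≥ 645; Total monthly debts = (1,975 + 590 + 4,890) = 7,455. DTI: 7,455 ÷ 15,450 = 48.3%, within the 50% cap
LTV: 63,100 ÷ 94,000 = 67.1%, within 85% cap
Score 768 is in the 760+ band; LTV 67.1% is in the 66.01–75% band → 10.625%.

10.625%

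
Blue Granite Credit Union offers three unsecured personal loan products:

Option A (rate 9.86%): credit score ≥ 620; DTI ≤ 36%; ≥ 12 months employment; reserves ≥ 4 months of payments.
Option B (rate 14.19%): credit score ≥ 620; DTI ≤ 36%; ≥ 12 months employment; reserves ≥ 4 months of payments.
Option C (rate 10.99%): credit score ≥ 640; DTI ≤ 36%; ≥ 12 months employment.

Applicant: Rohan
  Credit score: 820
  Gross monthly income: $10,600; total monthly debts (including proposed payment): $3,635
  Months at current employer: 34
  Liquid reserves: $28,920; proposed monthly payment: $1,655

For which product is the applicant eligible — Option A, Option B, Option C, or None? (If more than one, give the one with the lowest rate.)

DTI = 3,635/10,600 = 34.3%.
Reserves = 28,920/1,655 = 17.5 months.
Option A: score 820 ≥ 620; DTI 34.3% ≤ 36%; employment 34 ≥ 12 mo; reserves 17.5 ≥ 4 mo → qualifies.
Option B: score 820 ≥ 620; DTI 34.3% ≤ 36%; employment 34 ≥ 12 mo; reserves 17.5 ≥ 4 mo → qualifies.
Option C: score 820 ≥ 640; DTI 34.3% ≤ 36%; employment 34 ≥ 12 mo → qualifies.
Qualifying: Option A, Option B, Option C. Lowest rate is 9.86% → Option A.

Option A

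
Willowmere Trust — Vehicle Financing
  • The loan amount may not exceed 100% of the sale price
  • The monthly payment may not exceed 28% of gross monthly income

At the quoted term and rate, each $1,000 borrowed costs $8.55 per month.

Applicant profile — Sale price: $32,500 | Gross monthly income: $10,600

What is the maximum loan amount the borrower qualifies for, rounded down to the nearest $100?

Payment cap: 28% × $10,600 = $2,968/month.
At $8.55 per $1,000, that supports 2,968/8.55 × 1,000 ≈ $347,134 → $347,100.
LTV cap: 100% × $32,500 = $32,500 → $32,500.
Binding constraint: loan-to-value.

$32,500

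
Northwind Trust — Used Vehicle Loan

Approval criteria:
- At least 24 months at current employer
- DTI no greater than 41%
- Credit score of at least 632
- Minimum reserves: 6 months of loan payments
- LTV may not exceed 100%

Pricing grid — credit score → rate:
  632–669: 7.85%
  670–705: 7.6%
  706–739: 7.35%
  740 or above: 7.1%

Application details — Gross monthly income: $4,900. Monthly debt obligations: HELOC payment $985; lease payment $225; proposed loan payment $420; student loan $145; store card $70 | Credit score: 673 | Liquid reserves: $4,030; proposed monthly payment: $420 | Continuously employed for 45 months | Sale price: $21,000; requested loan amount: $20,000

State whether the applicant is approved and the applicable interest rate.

Approved at 7.6%

Credit score 673 ≥ 632 (meets minimum)
Total monthly debts = (985 + 225 + 420 + 145 + 70) = 1,845. Debt-to-income = 1,845/4,900 = 37.7% — meets 41% limit
LTV: 20,000 ÷ 21,000 = 95.2%, within 100% cap
Employment 45 ≥ 24 months
Liquid reserves cover 4,030/420 = 9.6 months — ≥ 6 required
All requirements met. Score 673 falls in the 670–705 tier → 7.6%.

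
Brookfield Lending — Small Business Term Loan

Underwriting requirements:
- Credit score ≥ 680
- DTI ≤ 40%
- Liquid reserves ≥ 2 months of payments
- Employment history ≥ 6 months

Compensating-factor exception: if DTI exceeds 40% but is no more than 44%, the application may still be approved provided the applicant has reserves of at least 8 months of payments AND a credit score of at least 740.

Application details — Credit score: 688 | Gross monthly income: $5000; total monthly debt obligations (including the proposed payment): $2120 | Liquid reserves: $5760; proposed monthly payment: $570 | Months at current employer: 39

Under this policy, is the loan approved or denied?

Denied

Credit score 688 ≥ 680 (meets base)
DTI = 2,120/5,000 = 42.4% > 40% — standard DTI limit exceeded.
Reserves: 5,760 ÷ 570 = 10.1 months (meets 2-month minimum)
Employment 39 ≥ 6 months
DTI 42.4% is within the 40%–44% exception band; checking compensating factors.
Override check — reserves: 10.1 mo (ok); score: 688 (below 740).
Compensating-factor requirement not fully met.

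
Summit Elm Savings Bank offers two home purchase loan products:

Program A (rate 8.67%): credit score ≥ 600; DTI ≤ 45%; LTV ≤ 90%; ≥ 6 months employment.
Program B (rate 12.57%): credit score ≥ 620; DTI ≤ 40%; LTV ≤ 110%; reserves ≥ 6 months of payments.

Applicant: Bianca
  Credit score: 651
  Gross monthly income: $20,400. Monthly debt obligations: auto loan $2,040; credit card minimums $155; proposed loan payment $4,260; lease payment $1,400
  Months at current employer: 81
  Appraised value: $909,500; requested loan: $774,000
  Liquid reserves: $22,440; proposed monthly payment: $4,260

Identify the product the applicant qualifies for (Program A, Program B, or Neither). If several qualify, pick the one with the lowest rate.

Total debts = (2,040 + 155 + 4,260 + 1,400) = 7,855; DTI = 7,855/20,400 = 38.5%.
LTV = 774,000/909,500 = 85.1%.
Reserves = 22,440/4,260 = 5.3 months.
Program A: score 651 ≥ 600; DTI 38.5% ≤ 45%; LTV 85.1% ≤ 90%; employment 81 ≥ 6 mo → qualifies.
Program B: score 651 ≥ 620; DTI 38.5% ≤ 40%; LTV 85.1% ≤ 110%; reserves 5.3 < 6 mo → does not qualify.

Program A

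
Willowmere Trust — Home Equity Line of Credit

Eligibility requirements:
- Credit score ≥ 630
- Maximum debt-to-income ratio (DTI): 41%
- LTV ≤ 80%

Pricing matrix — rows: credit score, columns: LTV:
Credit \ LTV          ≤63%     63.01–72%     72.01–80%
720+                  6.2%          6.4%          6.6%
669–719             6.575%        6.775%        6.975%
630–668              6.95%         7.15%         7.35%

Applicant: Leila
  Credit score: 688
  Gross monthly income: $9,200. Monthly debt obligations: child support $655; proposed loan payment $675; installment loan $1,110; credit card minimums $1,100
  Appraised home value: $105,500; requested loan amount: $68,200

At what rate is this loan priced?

Credit score 688 ≥ 630; Total monthly debts = (655 + 675 + 1,110 + 1,100) = 3,540. DTI: 3,540 ÷ 9,200 = 38.5%, within the 41% cap
LTV: 68,200 ÷ 105,500 = 64.6%, within 80% cap
Row: 688 falls in 669–719. Column: 64.6% falls in 63.01–72%. Rate = 6.775%.

6.775%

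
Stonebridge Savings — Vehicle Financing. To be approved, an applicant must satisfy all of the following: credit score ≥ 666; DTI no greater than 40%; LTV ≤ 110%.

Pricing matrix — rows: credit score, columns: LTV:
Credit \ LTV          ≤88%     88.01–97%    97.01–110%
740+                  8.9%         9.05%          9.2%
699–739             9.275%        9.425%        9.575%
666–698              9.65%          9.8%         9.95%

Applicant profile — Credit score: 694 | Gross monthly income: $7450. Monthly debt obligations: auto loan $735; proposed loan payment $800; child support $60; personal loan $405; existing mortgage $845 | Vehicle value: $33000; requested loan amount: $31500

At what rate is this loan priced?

9.8%

Credit score 694 ≥ 666; Total monthly debts = (735 + 800 + 60 + 405 + 845) = 2,845. Debt-to-income = 2,845/7,450 = 38.2% — meets 40% limit
LTV: 31,500 ÷ 33,000 = 95.5%, within 110% cap
Credit 694 → row 666–698; LTV 95.5% → column 88.01–97%. Grid cell → 9.8%.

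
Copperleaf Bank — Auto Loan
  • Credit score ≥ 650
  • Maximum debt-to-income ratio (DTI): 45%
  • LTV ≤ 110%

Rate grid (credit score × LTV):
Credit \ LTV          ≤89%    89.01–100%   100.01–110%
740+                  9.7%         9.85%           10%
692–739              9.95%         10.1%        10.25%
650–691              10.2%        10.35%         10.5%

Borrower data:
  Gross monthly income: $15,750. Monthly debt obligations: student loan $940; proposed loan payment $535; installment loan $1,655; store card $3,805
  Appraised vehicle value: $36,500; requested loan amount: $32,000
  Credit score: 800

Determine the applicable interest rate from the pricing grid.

Credit score 800 ≥ 650; Total monthly debts = (940 + 535 + 1,655 + 3,805) = 6,935. Debt-to-income = 6,935/15,750 = 44% — meets 45% limit
LTV: 32,000 ÷ 36,500 = 87.7%, within 110% cap
Credit 800 → row 740+; LTV 87.7% → column ≤89%. Grid cell → 9.7%.

9.7%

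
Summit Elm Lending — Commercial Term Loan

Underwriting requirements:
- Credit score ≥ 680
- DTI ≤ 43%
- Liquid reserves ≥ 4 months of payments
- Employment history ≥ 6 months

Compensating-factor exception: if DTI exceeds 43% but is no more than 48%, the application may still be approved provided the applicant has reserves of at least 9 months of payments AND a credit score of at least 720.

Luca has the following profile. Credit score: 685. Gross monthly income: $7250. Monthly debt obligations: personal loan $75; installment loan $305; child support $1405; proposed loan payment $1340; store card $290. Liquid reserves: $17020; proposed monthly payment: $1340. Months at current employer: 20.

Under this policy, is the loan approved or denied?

Denied

Credit score 685 ≥ 680 (meets base)
Total debts = (75 + 305 + 1,405 + 1,340 + 290) = 3,415. DTI: 3,415 ÷ 7,250 = 47.1%, over the 43% base limit.
Reserves: 17,020 ÷ 1,340 = 12.7 months (meets 4-month minimum)
Employment 20 ≥ 6 months
DTI 47.1% is within the 43%–48% exception band; checking compensating factors.
Reserves 12.7 ≥ 9 months; credit score 685 < 720.
Compensating-factor requirement not fully met.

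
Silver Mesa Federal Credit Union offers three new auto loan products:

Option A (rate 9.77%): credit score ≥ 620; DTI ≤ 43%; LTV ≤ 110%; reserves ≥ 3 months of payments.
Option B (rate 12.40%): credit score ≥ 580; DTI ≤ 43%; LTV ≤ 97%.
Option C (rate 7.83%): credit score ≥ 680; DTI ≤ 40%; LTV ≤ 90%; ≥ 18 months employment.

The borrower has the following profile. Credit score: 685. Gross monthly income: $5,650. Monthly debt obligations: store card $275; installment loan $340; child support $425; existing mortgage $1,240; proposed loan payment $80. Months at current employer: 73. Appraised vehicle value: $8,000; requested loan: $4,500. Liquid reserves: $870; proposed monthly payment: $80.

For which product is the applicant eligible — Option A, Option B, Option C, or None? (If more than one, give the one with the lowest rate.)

Total debts = (275 + 340 + 425 + 1,240 + 80) = 2,360; DTI = 2,360/5,650 = 41.8%.
LTV = 4,500/8,000 = 56.2%.
Reserves = 870/80 = 10.9 months.
Option A: score 685 ≥ 620; DTI 41.8% ≤ 43%; LTV 56.2% ≤ 110%; reserves 10.9 ≥ 3 mo → qualifies.
Option B: score 685 ≥ 580; DTI 41.8% ≤ 43%; LTV 56.2% ≤ 97% → qualifies.
Option C: score 685 ≥ 680; DTI 41.8% > 40%; LTV 56.2% ≤ 90%; employment 73 ≥ 18 mo → does not qualify.
Qualifying: Option A, Option B. Lowest rate is 9.77% → Option A.

Option A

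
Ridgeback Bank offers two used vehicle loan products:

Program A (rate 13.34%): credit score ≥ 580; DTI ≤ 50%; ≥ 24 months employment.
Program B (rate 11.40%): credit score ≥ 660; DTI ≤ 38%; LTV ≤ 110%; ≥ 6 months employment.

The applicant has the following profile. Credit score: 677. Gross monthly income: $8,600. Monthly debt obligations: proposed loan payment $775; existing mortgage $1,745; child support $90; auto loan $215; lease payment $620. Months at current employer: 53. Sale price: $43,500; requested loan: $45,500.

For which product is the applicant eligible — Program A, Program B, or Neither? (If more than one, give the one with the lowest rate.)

Total debts = (775 + 1,745 + 90 + 215 + 620) = 3,445; DTI = 3,445/8,600 = 40.1%.
LTV = 45,500/43,500 = 104.6%.
Program A: score 677 ≥ 580; DTI 40.1% ≤ 50%; employment 53 ≥ 24 mo → qualifies.
Program B: score 677 ≥ 660; DTI 40.1% > 38%; LTV 104.6% ≤ 110%; employment 53 ≥ 6 mo → does not qualify.

Program A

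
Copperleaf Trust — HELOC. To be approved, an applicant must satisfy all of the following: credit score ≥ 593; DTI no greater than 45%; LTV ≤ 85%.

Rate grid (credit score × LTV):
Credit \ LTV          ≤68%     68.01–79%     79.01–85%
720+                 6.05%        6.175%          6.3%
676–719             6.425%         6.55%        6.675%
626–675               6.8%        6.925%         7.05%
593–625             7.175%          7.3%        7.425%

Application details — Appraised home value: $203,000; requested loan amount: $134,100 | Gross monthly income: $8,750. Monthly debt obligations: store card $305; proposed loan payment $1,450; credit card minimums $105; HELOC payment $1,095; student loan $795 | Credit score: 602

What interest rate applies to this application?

7.175%

Credit score 602 ≥ 593; Total monthly debts = (305 + 1,450 + 105 + 1,095 + 795) = 3,750. DTI: 3,750 ÷ 8,750 = 42.9%, within the 45% cap
Loan-to-value = 134,100/203,000 = 66.1% — pass (85% max)
Score 602 is in the 593–625 band; LTV 66.1% is in the ≤68% band → 7.175%.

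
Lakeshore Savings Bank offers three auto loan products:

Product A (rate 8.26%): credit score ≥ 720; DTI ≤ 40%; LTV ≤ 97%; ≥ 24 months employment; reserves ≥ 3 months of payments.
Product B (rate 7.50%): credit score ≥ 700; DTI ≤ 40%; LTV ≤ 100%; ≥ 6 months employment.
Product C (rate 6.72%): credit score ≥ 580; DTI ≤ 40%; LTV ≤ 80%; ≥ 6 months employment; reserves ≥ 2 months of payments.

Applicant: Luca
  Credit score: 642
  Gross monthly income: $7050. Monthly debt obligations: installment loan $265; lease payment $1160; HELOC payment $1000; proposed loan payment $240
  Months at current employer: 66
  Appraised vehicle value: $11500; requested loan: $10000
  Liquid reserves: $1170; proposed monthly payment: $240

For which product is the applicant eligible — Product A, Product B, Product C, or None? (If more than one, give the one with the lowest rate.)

Total debts = (265 + 1,160 + 1,000 + 240) = 2,665; DTI = 2,665/7,050 = 37.8%.
LTV = 10,000/11,500 = 87%.
Reserves = 1,170/240 = 4.9 months.
Product A: score 642 < 720; DTI 37.8% ≤ 40%; LTV 87% ≤ 97%; employment 66 ≥ 24 mo; reserves 4.9 ≥ 3 mo → does not qualify.
Product B: score 642 < 700; DTI 37.8% ≤ 40%; LTV 87% ≤ 100%; employment 66 ≥ 6 mo → does not qualify.
Product C: score 642 ≥ 580; DTI 37.8% ≤ 40%; LTV 87% > 80%; employment 66 ≥ 6 mo; reserves 4.9 ≥ 2 mo → does not qualify.

None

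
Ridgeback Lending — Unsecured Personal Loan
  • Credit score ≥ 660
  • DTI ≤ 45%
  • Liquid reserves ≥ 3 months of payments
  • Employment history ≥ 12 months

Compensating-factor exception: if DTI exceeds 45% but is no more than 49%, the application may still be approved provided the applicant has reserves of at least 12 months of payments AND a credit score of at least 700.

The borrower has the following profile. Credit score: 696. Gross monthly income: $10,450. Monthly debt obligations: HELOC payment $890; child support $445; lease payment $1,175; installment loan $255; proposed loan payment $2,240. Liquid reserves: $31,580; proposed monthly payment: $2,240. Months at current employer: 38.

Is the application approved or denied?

Denied

Credit score 696 ≥ 660 (meets base)
Total debts = (890 + 445 + 1,175 + 255 + 2,240) = 5,005. DTI = 5,005/10,450 = 47.9% > 45% — standard DTI limit exceeded.
Reserves: 31,580 ÷ 2,240 = 14.1 months (meets 3-month minimum)
Employment 38 ≥ 12 months
47.9% falls in the override range (45%–49%), so the compensating-factor test applies.
Reserves 14.1 ≥ 12 months; credit score 696 < 700.
Compensating-factor requirement not fully met.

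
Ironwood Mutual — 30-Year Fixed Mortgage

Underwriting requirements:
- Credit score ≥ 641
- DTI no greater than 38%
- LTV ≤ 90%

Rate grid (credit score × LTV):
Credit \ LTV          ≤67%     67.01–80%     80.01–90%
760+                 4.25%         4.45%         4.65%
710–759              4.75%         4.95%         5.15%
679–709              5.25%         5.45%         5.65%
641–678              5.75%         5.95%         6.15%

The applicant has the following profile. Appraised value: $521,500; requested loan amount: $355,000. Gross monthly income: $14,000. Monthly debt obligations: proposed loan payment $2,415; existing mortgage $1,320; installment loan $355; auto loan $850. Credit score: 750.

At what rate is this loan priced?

4.95%

Credit score 750 ≥ 641; Total monthly debts = (2,415 + 1,320 + 355 + 850) = 4,940. DTI: 4,940 ÷ 14,000 = 35.3%, within the 38% cap
LTV = 355,000/521,500 = 68.1% ≤ 90%
Score 750 is in the 710–759 band; LTV 68.1% is in the 67.01–80% band → 4.95%.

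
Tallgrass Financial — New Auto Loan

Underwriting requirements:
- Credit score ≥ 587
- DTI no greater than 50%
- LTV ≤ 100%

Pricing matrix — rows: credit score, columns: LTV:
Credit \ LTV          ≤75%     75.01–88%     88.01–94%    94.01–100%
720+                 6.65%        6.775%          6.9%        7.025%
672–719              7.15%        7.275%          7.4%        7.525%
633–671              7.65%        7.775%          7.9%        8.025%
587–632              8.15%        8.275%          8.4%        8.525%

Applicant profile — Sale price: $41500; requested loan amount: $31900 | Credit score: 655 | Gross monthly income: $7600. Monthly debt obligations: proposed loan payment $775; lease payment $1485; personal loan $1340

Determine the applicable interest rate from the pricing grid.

7.775%

Credit score 655 ≥ 587; Total monthly debts = (775 + 1,485 + 1,340) = 3,600. DTI: 3,600 ÷ 7,600 = 47.4%, within the 50% cap
LTV: 31,900 ÷ 41,500 = 76.9%, within 100% cap
Credit 655 → row 633–671; LTV 76.9% → column 75.01–88%. Grid cell → 7.775%.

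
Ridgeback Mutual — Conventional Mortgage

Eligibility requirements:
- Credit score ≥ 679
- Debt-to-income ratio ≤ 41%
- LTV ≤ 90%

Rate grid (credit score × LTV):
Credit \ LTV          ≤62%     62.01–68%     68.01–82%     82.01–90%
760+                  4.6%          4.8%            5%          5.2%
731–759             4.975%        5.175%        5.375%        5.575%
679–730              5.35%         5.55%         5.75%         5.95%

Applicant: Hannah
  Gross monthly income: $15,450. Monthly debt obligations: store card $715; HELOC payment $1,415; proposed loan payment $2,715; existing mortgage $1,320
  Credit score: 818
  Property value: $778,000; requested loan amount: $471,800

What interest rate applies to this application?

4.6%

Credit score 818 ≥ 679; Total monthly debts = (715 + 1,415 + 2,715 + 1,320) = 6,165. Debt-to-income = 6,165/15,450 = 39.9% — meets 41% limit
LTV: 471,800 ÷ 778,000 = 60.6%, within 90% cap
Credit 818 → row 760+; LTV 60.6% → column ≤62%. Grid cell → 4.6%.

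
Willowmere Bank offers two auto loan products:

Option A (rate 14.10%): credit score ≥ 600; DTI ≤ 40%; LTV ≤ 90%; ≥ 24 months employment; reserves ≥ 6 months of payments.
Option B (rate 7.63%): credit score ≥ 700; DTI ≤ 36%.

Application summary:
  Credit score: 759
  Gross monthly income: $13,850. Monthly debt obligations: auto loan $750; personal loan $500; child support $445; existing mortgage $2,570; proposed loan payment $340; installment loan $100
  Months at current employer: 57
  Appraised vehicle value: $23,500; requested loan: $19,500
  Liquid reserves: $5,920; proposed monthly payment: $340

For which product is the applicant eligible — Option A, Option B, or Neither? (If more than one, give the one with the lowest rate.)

Option B

Total debts = (750 + 500 + 445 + 2,570 + 340 + 100) = 4,705; DTI = 4,705/13,850 = 34%.
LTV = 19,500/23,500 = 83%.
Reserves = 5,920/340 = 17.4 months.
Option A: score 759 ≥ 600; DTI 34% ≤ 40%; LTV 83% ≤ 90%; employment 57 ≥ 24 mo; reserves 17.4 ≥ 6 mo → qualifies.
Option B: score 759 ≥ 700; DTI 34% ≤ 36% → qualifies.
Qualifying: Option A, Option B. Lowest rate is 7.63% → Option B.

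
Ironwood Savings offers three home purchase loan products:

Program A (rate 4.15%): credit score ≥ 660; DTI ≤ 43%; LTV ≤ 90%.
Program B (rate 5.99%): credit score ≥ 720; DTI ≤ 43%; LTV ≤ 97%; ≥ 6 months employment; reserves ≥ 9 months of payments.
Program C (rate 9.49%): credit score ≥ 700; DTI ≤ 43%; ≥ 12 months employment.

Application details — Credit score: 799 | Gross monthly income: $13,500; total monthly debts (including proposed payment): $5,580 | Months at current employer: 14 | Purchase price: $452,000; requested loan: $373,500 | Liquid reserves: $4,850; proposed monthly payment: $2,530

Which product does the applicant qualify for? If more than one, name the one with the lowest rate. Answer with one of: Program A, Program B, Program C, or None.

DTI = 5,580/13,500 = 41.3%.
LTV = 373,500/452,000 = 82.6%.
Reserves = 4,850/2,530 = 1.9 months.
Program A: score 799 ≥ 660; DTI 41.3% ≤ 43%; LTV 82.6% ≤ 90% → qualifies.
Program B: score 799 ≥ 720; DTI 41.3% ≤ 43%; LTV 82.6% ≤ 97%; employment 14 ≥ 6 mo; reserves 1.9 < 9 mo → does not qualify.
Program C: score 799 ≥ 700; DTI 41.3% ≤ 43%; employment 14 ≥ 12 mo → qualifies.
Qualifying: Program A, Program C. Lowest rate is 4.15% → Program A.

Program A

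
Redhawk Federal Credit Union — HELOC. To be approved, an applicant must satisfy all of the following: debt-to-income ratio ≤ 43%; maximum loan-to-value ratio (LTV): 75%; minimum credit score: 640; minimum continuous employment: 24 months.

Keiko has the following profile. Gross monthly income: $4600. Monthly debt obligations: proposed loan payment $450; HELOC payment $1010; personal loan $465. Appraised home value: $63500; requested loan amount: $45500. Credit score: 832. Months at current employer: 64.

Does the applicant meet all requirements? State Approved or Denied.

Total monthly debts = (450 + 1,010 + 465) = 1,925. Debt-to-income = 1,925/4,600 = 41.8% — meets 43% limit
LTV = 45,500/63,500 = 71.7% ≤ 75%
Credit score 832 ≥ 640 (meets)
Employment 64 ≥ 24 months
All criteria satisfied.

Approved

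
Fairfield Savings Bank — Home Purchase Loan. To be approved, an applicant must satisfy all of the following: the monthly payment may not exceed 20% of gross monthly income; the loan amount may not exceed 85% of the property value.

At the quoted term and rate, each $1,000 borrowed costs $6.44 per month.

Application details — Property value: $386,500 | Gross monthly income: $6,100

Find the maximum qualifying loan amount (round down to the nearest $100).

$189,400

Payment cap: 20% × $6,100 = $1,220/month.
At $6.44 per $1,000, that supports 1,220/6.44 × 1,000 ≈ $189,440 → $189,400.
LTV cap: 85% × $386,500 = $328,525 → $328,500.
Binding constraint: payment-to-income.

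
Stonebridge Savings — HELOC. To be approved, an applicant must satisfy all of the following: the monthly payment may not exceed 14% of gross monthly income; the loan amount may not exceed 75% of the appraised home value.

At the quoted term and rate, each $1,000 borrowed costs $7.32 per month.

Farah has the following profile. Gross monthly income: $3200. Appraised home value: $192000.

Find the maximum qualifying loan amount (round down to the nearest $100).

Payment cap: 14% × $3,200 = $448/month.
At $7.32 per $1,000, that supports 448/7.32 × 1,000 ≈ $61,202 → $61,200.
LTV cap: 75% × $192,000 = $144,000 → $144,000.
Binding constraint: payment-to-income.

$61,200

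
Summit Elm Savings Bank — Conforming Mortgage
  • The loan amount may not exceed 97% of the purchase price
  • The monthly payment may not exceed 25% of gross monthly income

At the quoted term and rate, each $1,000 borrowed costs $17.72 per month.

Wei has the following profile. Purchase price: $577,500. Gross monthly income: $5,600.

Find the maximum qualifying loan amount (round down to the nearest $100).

Payment cap: 25% × $5,600 = $1,400/month.
At $17.72 per $1,000, that supports 1,400/17.72 × 1,000 ≈ $79,006 → $79,000.
LTV cap: 97% × $577,500 = $560,175 → $560,100.
Binding constraint: payment-to-income.

$79,000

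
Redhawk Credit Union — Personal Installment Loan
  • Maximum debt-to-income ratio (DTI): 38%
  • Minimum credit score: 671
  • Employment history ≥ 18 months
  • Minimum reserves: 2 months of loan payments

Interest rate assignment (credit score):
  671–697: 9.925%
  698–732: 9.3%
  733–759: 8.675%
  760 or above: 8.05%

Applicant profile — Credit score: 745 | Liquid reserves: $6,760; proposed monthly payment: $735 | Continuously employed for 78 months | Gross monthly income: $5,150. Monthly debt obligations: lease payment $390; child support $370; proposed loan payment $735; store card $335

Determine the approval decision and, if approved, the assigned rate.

Approved at 8.675%

Credit score 745 ≥ 671 (meets minimum)
Reserves: 6,760 ÷ 735 = 9.2 months (meets 2-month minimum)
Employment 78 ≥ 18 months
Total monthly debts = (390 + 370 + 735 + 335) = 1,830. Debt-to-income = 1,830/5,150 = 35.5% — meets 38% limit
All requirements met. Score 745 falls in the 733–759 tier → 8.675%.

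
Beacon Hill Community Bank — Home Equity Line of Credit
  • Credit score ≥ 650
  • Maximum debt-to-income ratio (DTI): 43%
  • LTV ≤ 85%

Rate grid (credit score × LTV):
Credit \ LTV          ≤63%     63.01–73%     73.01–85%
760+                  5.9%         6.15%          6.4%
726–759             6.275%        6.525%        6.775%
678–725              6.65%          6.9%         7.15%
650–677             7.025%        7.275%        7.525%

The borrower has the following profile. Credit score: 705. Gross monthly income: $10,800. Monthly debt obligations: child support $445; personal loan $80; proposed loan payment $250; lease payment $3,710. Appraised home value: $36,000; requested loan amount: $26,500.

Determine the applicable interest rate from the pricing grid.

7.15%

Credit score 705 ≥ 650; Total monthly debts = (445 + 80 + 250 + 3,710) = 4,485. DTI = 4,485/10,800 = 41.5% ≤ 43%
Loan-to-value = 26,500/36,000 = 73.6% — pass (85% max)
Credit 705 → row 678–725; LTV 73.6% → column 73.01–85%. Grid cell → 7.15%.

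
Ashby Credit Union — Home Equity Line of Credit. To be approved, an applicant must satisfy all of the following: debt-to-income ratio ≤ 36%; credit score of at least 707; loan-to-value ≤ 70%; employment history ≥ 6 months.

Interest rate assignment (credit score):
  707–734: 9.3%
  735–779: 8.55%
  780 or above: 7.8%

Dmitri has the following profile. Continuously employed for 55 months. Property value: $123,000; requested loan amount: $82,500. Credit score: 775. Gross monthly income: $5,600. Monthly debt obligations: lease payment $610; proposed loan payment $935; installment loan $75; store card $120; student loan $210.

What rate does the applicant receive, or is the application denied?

Credit score 775 ≥ 707 (meets minimum)
Employment 55 ≥ 6 months
Loan-to-value = 82,500/123,000 = 67.1% — pass (70% max)
Total monthly debts = (610 + 935 + 75 + 120 + 210) = 1,950. DTI: 1,950 ÷ 5,600 = 34.8%, within the 36% cap
All requirements met. Score 775 falls in the 735–779 tier → 8.55%.

Approved at 8.55%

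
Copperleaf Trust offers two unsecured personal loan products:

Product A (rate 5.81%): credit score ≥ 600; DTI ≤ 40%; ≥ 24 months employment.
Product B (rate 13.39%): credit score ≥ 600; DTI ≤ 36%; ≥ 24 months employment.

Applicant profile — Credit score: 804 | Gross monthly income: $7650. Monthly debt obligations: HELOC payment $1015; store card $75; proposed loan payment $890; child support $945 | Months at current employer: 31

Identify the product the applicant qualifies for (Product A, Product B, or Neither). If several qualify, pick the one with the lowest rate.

Total debts = (1,015 + 75 + 890 + 945) = 2,925; DTI = 2,925/7,650 = 38.2%.
Product A: score 804 ≥ 600; DTI 38.2% ≤ 40%; employment 31 ≥ 24 mo → qualifies.
Product B: score 804 ≥ 600; DTI 38.2% > 36%; employment 31 ≥ 24 mo → does not qualify.

Product A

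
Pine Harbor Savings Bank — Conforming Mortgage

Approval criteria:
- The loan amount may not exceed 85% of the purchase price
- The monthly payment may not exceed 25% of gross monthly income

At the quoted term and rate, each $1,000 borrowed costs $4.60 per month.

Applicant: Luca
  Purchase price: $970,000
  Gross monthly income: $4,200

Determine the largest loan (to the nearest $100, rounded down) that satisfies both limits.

$228,200

Payment cap: 25% × $4,200 = $1,050/month.
At $4.60 per $1,000, that supports 1,050/4.60 × 1,000 ≈ $228,260 → $228,200.
LTV cap: 85% × $970,000 = $824,500 → $824,500.
Binding constraint: payment-to-income.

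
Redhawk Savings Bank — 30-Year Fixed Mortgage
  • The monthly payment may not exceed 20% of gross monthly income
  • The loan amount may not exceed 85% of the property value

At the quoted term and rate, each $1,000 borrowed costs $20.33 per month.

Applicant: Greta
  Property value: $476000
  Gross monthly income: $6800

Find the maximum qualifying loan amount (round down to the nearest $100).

$66,800

Payment cap: 20% × $6,800 = $1,360/month.
At $20.33 per $1,000, that supports 1,360/20.33 × 1,000 ≈ $66,896 → $66,800.
LTV cap: 85% × $476,000 = $404,600 → $404,600.
Binding constraint: payment-to-income.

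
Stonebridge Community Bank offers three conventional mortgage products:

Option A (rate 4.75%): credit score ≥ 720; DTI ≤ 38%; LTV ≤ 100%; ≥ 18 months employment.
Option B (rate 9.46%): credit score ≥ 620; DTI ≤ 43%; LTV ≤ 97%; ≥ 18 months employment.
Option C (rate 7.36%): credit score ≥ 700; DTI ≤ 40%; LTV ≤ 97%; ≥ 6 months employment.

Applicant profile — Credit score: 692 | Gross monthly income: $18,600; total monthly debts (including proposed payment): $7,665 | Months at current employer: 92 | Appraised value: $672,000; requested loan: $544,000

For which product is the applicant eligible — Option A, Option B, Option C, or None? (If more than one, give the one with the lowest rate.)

DTI = 7,665/18,600 = 41.2%.
LTV = 544,000/672,000 = 81%.
Option A: score 692 < 720; DTI 41.2% > 38%; LTV 81% ≤ 100%; employment 92 ≥ 18 mo → does not qualify.
Option B: score 692 ≥ 620; DTI 41.2% ≤ 43%; LTV 81% ≤ 97%; employment 92 ≥ 18 mo → qualifies.
Option C: score 692 < 700; DTI 41.2% > 40%; LTV 81% ≤ 97%; employment 92 ≥ 6 mo → does not qualify.

Option B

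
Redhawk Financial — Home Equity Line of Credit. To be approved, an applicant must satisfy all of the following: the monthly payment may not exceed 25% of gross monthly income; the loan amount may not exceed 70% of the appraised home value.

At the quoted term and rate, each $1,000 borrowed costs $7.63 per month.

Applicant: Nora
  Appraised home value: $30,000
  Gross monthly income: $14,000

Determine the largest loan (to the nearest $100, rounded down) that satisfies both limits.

Payment cap: 25% × $14,000 = $3,500/month.
At $7.63 per $1,000, that supports 3,500/7.63 × 1,000 ≈ $458,715 → $458,700.
LTV cap: 70% × $30,000 = $21,000 → $21,000.
Binding constraint: loan-to-value.

$21,000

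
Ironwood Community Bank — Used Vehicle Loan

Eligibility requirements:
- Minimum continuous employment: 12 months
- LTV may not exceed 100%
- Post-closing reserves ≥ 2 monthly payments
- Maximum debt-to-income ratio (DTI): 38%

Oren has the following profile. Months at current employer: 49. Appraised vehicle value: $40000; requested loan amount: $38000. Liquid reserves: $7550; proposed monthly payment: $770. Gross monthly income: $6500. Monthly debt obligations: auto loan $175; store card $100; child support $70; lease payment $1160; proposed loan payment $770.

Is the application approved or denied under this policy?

Employment 49 ≥ 12 months
LTV: 38,000 ÷ 40,000 = 95%, within 100% cap
Reserves = 7,550/770 = 9.8 months ≥ 2
Total monthly debts = (175 + 100 + 70 + 1,160 + 770) = 2,275. DTI = 2,275/6,500 = 35% ≤ 38%
All criteria satisfied.

Approved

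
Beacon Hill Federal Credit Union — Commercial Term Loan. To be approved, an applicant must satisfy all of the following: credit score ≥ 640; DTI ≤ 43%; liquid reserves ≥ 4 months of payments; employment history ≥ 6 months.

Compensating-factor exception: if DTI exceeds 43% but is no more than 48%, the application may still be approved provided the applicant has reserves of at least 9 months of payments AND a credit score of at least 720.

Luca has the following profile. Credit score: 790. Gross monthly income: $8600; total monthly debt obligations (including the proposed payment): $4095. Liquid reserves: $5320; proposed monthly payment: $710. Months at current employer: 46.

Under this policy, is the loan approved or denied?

Credit score 790 ≥ 640 (meets base)
DTI: 4,095 ÷ 8,600 = 47.6%, over the 43% base limit.
Reserves = 5,320/710 = 7.5 months ≥ 4
Employment 46 ≥ 6 months
DTI 47.6% is within the 43%–48% exception band; checking compensating factors.
Override check — reserves: 7.5 mo (short of 9); score: 790 (ok).
Compensating-factor requirement not fully met.

Denied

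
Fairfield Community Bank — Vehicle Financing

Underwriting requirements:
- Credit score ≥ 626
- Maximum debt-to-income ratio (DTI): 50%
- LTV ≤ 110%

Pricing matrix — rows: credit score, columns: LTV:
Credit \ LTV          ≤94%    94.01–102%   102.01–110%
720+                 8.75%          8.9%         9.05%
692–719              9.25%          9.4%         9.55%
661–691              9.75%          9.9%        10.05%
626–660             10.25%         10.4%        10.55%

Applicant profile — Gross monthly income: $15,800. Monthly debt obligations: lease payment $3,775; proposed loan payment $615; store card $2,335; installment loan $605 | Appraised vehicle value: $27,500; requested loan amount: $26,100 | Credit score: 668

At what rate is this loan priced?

9.9%

Credit score 668 ≥ 626; Total monthly debts = (3,775 + 615 + 2,335 + 605) = 7,330. DTI = 7,330/15,800 = 46.4% ≤ 50%
LTV = 26,100/27,500 = 94.9% ≤ 110%
Row: 668 falls in 661–691. Column: 94.9% falls in 94.01–102%. Rate = 9.9%.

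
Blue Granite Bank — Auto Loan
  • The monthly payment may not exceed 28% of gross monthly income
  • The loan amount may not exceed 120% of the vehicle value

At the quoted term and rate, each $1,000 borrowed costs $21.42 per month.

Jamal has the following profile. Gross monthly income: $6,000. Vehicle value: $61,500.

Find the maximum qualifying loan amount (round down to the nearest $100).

$73,800

Payment cap: 28% × $6,000 = $1,680/month.
At $21.42 per $1,000, that supports 1,680/21.42 × 1,000 ≈ $78,431 → $78,400.
LTV cap: 120% × $61,500 = $73,800 → $73,800.
Binding constraint: loan-to-value.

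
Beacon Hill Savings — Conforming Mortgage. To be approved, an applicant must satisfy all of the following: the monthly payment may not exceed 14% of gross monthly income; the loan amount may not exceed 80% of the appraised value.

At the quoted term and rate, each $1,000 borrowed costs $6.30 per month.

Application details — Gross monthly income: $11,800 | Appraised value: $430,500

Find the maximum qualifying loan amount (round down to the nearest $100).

$262,200

Payment cap: 14% × $11,800 = $1,652/month.
At $6.30 per $1,000, that supports 1,652/6.30 × 1,000 ≈ $262,222 → $262,200.
LTV cap: 80% × $430,500 = $344,400 → $344,400.
Binding constraint: payment-to-income.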